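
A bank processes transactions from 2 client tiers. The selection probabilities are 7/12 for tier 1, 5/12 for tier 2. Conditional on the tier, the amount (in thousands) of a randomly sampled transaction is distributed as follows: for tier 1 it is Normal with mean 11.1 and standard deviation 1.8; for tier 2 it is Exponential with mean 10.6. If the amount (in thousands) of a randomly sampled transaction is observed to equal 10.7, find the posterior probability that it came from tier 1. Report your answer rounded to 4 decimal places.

0.8980

Likelihoods f(10.7 | ·): 1: 0.216229; 2: 0.0343797.
Posterior ∝ prior × likelihood. Numerator for 1: 0.583333·0.216229 = 0.126134.
Normalizing constant: 0.583333·0.216229 + 0.416667·0.0343797 = 0.140459.
P(1 | observation) = 0.126134 / 0.140459 = 0.898013.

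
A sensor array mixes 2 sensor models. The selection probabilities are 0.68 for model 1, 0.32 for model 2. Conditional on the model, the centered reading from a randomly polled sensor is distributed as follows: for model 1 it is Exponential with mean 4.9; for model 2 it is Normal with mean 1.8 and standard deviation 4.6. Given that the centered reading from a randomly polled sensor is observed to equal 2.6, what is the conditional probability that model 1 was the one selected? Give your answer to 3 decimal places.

0.749

Likelihoods f(2.6 | ·): 1: 0.12005; 2: 0.0854249.
Posterior ∝ prior × likelihood. Numerator for 1: 0.68·0.12005 = 0.081634.
Normalizing constant: 0.68·0.12005 + 0.32·0.0854249 = 0.10897.
P(1 | observation) = 0.081634 / 0.10897 = 0.749142.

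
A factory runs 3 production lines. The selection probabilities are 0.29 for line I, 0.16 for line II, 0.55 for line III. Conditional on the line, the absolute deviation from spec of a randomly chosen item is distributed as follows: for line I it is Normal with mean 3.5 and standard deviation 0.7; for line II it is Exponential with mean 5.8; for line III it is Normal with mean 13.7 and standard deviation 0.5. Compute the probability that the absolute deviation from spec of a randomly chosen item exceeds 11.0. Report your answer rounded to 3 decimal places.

Conditional on each line, P(X > 11.0): I: 0; II: 0.150085; III: 1.
By total probability, P(X > 11.0) = 0.29·0 + 0.16·0.150085 + 0.55·1 = 0.574014.

0.574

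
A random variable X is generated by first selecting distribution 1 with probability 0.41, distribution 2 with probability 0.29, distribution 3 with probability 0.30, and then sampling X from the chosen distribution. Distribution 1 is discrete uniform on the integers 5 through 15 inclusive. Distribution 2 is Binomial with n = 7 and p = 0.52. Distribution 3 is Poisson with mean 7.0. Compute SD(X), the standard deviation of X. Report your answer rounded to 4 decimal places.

Per component, 1: μ=10, E[X²]=110; 2: μ=3.64, E[X²]=14.9968; 3: μ=7, E[X²]=56.
E[X] = 0.41·10 + 0.29·3.64 + 0.3·7 = 7.2556.
E[X²] = 0.41·110 + 0.29·14.9968 + 0.3·56 = 66.2491.
Var(X) = E[X²] − (E[X])² = 66.2491 − 52.6437 = 13.6053.
SD(X) = √13.6053 = 3.68854.

3.6885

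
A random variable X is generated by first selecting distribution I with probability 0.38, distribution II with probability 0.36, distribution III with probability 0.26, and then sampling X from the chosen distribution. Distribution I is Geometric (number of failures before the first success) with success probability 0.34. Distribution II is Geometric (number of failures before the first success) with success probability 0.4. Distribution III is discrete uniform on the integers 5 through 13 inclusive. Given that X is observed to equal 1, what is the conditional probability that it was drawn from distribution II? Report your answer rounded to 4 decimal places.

0.5033

Likelihoods P(X=1 | ·): I: 0.2244; II: 0.24; III: 0.
Posterior ∝ prior × likelihood. Numerator for II: 0.36·0.24 = 0.0864.
Normalizing constant: 0.38·0.2244 + 0.36·0.24 + 0.26·0 = 0.171672.
P(II | observation) = 0.0864 / 0.171672 = 0.503285.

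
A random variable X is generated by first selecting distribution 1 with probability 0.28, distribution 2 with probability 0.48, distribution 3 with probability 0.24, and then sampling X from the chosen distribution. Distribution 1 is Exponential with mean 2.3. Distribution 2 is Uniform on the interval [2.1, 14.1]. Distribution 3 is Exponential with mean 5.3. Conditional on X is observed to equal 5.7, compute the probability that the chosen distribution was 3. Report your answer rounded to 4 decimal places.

0.2353

Likelihoods f(5.7 | ·): 1: 0.0364735; 2: 0.0833333; 3: 0.0643654.
Posterior ∝ prior × likelihood. Numerator for 3: 0.24·0.0643654 = 0.0154477.
Normalizing constant: 0.28·0.0364735 + 0.48·0.0833333 + 0.24·0.0643654 = 0.0656603.
P(3 | observation) = 0.0154477 / 0.0656603 = 0.235267.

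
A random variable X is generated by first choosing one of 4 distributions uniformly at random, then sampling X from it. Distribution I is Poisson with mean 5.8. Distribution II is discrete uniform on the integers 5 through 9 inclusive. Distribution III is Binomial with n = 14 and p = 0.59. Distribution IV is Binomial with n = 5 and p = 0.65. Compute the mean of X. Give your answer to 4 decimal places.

Component means — I: 5.8; II: 7; III: 8.26; IV: 3.25.
E[X] = 0.25·5.8 + 0.25·7 + 0.25·8.26 + 0.25·3.25 = 6.0775.

6.0775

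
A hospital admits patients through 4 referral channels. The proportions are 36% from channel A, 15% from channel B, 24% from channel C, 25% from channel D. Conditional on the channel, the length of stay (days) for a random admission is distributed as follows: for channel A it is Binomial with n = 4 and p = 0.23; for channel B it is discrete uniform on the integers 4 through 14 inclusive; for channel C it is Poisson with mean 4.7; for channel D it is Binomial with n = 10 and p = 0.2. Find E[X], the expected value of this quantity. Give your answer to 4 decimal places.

Component means — A: 0.92; B: 9; C: 4.7; D: 2.
E[X] = 0.36·0.92 + 0.15·9 + 0.24·4.7 + 0.25·2 = 3.3092.

3.3092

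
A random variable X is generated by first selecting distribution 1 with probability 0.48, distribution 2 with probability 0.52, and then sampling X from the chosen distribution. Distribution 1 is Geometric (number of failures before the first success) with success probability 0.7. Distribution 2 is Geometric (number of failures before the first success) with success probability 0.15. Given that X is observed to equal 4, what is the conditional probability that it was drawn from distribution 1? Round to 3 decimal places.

0.063

Likelihoods P(X=4 | ·): 1: 0.00567; 2: 0.0783009.
Posterior ∝ prior × likelihood. Numerator for 1: 0.48·0.00567 = 0.0027216.
Normalizing constant: 0.48·0.00567 + 0.52·0.0783009 = 0.0434381.
P(1 | observation) = 0.0027216 / 0.0434381 = 0.0626547.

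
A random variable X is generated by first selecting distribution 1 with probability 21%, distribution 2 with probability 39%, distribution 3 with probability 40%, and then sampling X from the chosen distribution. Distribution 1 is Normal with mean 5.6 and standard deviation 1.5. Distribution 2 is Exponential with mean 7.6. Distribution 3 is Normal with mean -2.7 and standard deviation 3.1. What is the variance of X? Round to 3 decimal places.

Per component, 1: μ=5.6, E[X²]=33.61; 2: μ=7.6, E[X²]=115.52; 3: μ=-2.7, E[X²]=16.9.
E[X] = 0.21·5.6 + 0.39·7.6 + 0.4·-2.7 = 3.06.
E[X²] = 0.21·33.61 + 0.39·115.52 + 0.4·16.9 = 58.8709.
Var(X) = E[X²] − (E[X])² = 58.8709 − 9.3636 = 49.5073.

49.507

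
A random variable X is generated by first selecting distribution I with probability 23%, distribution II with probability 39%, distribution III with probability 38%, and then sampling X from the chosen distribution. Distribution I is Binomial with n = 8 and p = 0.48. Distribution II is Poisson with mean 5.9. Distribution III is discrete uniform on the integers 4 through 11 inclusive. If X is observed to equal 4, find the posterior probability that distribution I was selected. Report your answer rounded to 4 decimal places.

0.3812

Likelihoods P(X=4 | ·): I: 0.271692; II: 0.138312; III: 0.125.
Posterior ∝ prior × likelihood. Numerator for I: 0.23·0.271692 = 0.0624891.
Normalizing constant: 0.23·0.271692 + 0.39·0.138312 + 0.38·0.125 = 0.163931.
P(I | observation) = 0.0624891 / 0.163931 = 0.381192.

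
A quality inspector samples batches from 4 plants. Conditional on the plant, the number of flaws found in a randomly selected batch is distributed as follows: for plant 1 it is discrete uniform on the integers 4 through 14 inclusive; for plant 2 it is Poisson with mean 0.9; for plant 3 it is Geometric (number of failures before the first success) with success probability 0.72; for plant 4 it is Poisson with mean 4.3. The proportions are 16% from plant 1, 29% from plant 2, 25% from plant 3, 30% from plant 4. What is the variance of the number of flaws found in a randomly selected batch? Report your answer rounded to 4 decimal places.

12.5286

Per component, 1: μ=9, E[X²]=91; 2: μ=0.9, E[X²]=1.71; 3: μ=0.388889, E[X²]=0.691358; 4: μ=4.3, E[X²]=22.79.
E[X] = 0.16·9 + 0.29·0.9 + 0.25·0.388889 + 0.3·4.3 = 3.08822.
E[X²] = 0.16·91 + 0.29·1.71 + 0.25·0.691358 + 0.3·22.79 = 22.0657.
Var(X) = E[X²] − (E[X])² = 22.0657 − 9.53712 = 12.5286.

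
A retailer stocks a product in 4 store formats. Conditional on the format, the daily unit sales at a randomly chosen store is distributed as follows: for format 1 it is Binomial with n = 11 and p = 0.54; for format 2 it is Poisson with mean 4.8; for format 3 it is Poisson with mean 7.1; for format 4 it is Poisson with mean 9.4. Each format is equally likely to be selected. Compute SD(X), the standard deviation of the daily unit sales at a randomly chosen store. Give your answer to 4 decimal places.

2.9842

Per component, 1: μ=5.94, E[X²]=38.016; 2: μ=4.8, E[X²]=27.84; 3: μ=7.1, E[X²]=57.51; 4: μ=9.4, E[X²]=97.76.
E[X] = 0.25·5.94 + 0.25·4.8 + 0.25·7.1 + 0.25·9.4 = 6.81.
E[X²] = 0.25·38.016 + 0.25·27.84 + 0.25·57.51 + 0.25·97.76 = 55.2815.
Var(X) = E[X²] − (E[X])² = 55.2815 − 46.3761 = 8.9054.
SD(X) = √8.9054 = 2.98419.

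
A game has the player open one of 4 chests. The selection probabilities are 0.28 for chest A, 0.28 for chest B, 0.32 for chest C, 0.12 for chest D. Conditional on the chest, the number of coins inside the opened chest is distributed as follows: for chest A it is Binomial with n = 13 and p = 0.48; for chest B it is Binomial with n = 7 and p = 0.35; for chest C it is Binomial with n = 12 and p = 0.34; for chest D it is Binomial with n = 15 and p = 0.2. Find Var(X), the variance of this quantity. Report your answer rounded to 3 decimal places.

Per component, A: μ=6.24, E[X²]=42.1824; B: μ=2.45, E[X²]=7.595; C: μ=4.08, E[X²]=19.3392; D: μ=3, E[X²]=11.4.
E[X] = 0.28·6.24 + 0.28·2.45 + 0.32·4.08 + 0.12·3 = 4.0988.
E[X²] = 0.28·42.1824 + 0.28·7.595 + 0.32·19.3392 + 0.12·11.4 = 21.4942.
Var(X) = E[X²] − (E[X])² = 21.4942 − 16.8002 = 4.69405.

4.694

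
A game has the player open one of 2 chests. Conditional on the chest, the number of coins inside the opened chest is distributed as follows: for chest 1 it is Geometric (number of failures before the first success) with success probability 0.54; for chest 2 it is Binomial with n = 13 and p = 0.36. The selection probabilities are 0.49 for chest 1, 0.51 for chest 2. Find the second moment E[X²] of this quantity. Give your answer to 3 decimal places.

For each component E[X²] = Var + (mean)², giving 1: 2.30316; 2: 24.8976.
Overall E[X²] = 0.49·2.30316 + 0.51·24.8976 = 13.8263.

13.826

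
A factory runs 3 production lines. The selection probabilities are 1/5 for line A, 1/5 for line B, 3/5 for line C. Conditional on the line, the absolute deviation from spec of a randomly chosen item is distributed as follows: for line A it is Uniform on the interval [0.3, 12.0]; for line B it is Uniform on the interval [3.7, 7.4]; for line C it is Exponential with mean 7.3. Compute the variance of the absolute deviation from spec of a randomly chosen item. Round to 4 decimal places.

35.0243

Per component, A: μ=6.15, E[X²]=49.23; B: μ=5.55, E[X²]=31.9433; C: μ=7.3, E[X²]=106.58.
E[X] = 0.2·6.15 + 0.2·5.55 + 0.6·7.3 = 6.72.
E[X²] = 0.2·49.23 + 0.2·31.9433 + 0.6·106.58 = 80.1827.
Var(X) = E[X²] − (E[X])² = 80.1827 − 45.1584 = 35.0243.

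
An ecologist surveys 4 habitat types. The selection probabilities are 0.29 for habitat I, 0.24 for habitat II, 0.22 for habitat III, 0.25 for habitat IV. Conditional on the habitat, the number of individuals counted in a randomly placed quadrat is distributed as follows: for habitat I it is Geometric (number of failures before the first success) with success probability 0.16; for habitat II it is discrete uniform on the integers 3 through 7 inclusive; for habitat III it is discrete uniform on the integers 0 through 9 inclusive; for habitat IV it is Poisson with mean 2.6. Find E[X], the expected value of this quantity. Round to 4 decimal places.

Component means — I: 5.25; II: 5; III: 4.5; IV: 2.6.
E[X] = 0.29·5.25 + 0.24·5 + 0.22·4.5 + 0.25·2.6 = 4.3625.

4.3625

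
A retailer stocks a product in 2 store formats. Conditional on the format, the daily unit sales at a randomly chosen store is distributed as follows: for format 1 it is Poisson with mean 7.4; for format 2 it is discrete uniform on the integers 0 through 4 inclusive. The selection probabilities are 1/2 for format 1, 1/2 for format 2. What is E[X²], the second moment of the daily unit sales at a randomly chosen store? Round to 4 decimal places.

34.0800

For each component E[X²] = Var + (mean)², giving 1: 62.16; 2: 6.
Overall E[X²] = 0.5·62.16 + 0.5·6 = 34.08.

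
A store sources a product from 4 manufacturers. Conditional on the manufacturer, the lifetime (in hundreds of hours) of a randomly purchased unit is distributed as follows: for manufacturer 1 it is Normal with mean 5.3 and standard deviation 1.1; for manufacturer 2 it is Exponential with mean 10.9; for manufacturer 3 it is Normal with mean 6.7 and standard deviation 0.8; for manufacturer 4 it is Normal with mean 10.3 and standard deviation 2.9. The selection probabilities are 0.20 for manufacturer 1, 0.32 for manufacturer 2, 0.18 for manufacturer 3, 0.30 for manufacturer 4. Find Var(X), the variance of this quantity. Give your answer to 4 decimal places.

Per component, 1: μ=5.3, E[X²]=29.3; 2: μ=10.9, E[X²]=237.62; 3: μ=6.7, E[X²]=45.53; 4: μ=10.3, E[X²]=114.5.
E[X] = 0.2·5.3 + 0.32·10.9 + 0.18·6.7 + 0.3·10.3 = 8.844.
E[X²] = 0.2·29.3 + 0.32·237.62 + 0.18·45.53 + 0.3·114.5 = 124.444.
Var(X) = E[X²] − (E[X])² = 124.444 − 78.2163 = 46.2275.

46.2275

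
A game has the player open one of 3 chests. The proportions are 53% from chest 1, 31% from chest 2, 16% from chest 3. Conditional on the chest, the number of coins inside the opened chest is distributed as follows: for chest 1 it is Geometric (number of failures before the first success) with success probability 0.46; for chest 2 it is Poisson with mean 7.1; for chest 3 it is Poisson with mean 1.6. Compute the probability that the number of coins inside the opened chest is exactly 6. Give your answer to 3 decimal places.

0.052

Conditional on each chest, P(X = 6): 1: 0.0114057; 2: 0.1468; 3: 0.00470453.
By total probability, P(X = 6) = 0.53·0.0114057 + 0.31·0.1468 + 0.16·0.00470453 = 0.0523058.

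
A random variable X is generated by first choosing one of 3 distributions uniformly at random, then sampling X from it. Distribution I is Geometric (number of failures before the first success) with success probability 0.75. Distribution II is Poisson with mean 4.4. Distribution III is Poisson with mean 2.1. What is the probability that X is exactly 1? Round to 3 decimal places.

Conditional on each component, P(X = 1): I: 0.1875; II: 0.0540203; III: 0.257158.
By total probability, P(X = 1) = 0.333333·0.1875 + 0.333333·0.0540203 + 0.333333·0.257158 = 0.166226.

0.166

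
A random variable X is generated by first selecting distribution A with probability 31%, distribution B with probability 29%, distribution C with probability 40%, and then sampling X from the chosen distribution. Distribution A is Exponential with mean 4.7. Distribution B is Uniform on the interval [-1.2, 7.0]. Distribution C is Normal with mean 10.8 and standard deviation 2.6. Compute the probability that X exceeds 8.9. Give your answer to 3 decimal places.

Conditional on each component, P(X > 8.9): A: 0.150526; B: 0; C: 0.76754.
By total probability, P(X > 8.9) = 0.31·0.150526 + 0.29·0 + 0.4·0.76754 = 0.353679.

0.354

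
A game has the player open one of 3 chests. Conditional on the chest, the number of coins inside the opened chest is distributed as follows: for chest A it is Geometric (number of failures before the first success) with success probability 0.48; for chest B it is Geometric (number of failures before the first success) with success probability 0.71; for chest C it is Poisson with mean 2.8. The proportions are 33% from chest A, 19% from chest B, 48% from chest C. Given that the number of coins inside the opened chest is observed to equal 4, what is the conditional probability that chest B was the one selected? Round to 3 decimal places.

0.011

Likelihoods P(X=4 | ·): A: 0.0350958; B: 0.0050217; C: 0.155739.
Posterior ∝ prior × likelihood. Numerator for B: 0.19·0.0050217 = 0.000954122.
Normalizing constant: 0.33·0.0350958 + 0.19·0.0050217 + 0.48·0.155739 = 0.0872903.
P(B | observation) = 0.000954122 / 0.0872903 = 0.0109305.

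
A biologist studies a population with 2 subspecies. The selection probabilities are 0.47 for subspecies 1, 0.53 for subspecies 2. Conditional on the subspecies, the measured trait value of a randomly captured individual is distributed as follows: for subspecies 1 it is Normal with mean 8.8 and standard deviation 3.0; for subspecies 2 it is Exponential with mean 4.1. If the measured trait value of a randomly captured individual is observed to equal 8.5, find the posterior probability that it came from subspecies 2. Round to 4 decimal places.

0.2073

Likelihoods f(8.5 | ·): 1: 0.132318; 2: 0.0306796.
Posterior ∝ prior × likelihood. Numerator for 2: 0.53·0.0306796 = 0.0162602.
Normalizing constant: 0.47·0.132318 + 0.53·0.0306796 = 0.0784494.
P(2 | observation) = 0.0162602 / 0.0784494 = 0.20727.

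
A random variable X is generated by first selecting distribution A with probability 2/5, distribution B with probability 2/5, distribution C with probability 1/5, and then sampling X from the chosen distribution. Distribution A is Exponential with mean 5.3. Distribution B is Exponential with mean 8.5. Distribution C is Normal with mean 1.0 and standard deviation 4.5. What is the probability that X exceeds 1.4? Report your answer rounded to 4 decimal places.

Conditional on each component, P(X > 1.4): A: 0.767858; B: 0.848143; C: 0.464585.
By total probability, P(X > 1.4) = 0.4·0.767858 + 0.4·0.848143 + 0.2·0.464585 = 0.739317.

0.7393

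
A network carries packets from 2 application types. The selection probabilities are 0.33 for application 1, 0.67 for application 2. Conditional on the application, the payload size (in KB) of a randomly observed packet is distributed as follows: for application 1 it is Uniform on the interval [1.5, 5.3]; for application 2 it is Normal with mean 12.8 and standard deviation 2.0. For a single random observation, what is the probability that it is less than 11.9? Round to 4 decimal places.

0.5487

Conditional on each application, P(X < 11.9): 1: 1; 2: 0.326355.
By total probability, P(X < 11.9) = 0.33·1 + 0.67·0.326355 = 0.548658.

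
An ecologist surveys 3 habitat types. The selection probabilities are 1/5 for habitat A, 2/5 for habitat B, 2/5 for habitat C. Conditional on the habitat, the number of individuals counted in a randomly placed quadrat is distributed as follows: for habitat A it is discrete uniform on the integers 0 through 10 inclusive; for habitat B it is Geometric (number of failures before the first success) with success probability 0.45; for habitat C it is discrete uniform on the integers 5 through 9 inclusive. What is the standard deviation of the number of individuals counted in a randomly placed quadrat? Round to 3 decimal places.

3.269

Per component, A: μ=5, E[X²]=35; B: μ=1.22222, E[X²]=4.20988; C: μ=7, E[X²]=51.
E[X] = 0.2·5 + 0.4·1.22222 + 0.4·7 = 4.28889.
E[X²] = 0.2·35 + 0.4·4.20988 + 0.4·51 = 29.084.
Var(X) = E[X²] − (E[X])² = 29.084 − 18.3946 = 10.6894.
SD(X) = √10.6894 = 3.26946.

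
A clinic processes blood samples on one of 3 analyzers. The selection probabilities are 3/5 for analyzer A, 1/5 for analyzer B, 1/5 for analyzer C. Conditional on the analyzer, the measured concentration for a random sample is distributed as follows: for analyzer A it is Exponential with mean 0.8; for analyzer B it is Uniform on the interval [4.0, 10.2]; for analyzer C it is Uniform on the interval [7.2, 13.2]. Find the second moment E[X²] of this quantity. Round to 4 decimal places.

32.8987

For each component E[X²] = Var + (mean)², giving A: 1.28; B: 53.6133; C: 107.04.
Overall E[X²] = 0.6·1.28 + 0.2·53.6133 + 0.2·107.04 = 32.8987.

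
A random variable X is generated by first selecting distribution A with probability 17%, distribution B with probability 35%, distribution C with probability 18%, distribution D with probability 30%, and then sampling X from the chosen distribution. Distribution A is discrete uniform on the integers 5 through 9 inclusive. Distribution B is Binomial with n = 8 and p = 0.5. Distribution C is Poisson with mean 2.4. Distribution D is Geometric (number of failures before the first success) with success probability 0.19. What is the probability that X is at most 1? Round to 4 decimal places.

0.1710

Conditional on each component, P(X ≤ 1): A: 0; B: 0.0351562; C: 0.308441; D: 0.3439.
By total probability, P(X ≤ 1) = 0.17·0 + 0.35·0.0351562 + 0.18·0.308441 + 0.3·0.3439 = 0.170994.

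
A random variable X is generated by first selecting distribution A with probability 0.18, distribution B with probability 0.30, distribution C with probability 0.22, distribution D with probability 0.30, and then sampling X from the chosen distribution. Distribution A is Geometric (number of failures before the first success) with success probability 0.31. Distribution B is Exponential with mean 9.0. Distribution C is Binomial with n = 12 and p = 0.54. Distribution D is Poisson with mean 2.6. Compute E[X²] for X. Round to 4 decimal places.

63.4858

For each component E[X²] = Var + (mean)², giving A: 12.1342; B: 162; C: 44.9712; D: 9.36.
Overall E[X²] = 0.18·12.1342 + 0.3·162 + 0.22·44.9712 + 0.3·9.36 = 63.4858.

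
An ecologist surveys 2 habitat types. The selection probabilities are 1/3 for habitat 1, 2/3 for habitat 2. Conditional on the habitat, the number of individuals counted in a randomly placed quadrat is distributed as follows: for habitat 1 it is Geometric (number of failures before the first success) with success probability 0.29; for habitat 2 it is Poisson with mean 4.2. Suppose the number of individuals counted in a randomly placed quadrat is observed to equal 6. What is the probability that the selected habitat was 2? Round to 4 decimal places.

0.8602

Likelihoods P(X=6 | ·): 1: 0.0371491; 2: 0.114321.
Posterior ∝ prior × likelihood. Numerator for 2: 0.666667·0.114321 = 0.0762141.
Normalizing constant: 0.333333·0.0371491 + 0.666667·0.114321 = 0.0885971.
P(2 | observation) = 0.0762141 / 0.0885971 = 0.860232.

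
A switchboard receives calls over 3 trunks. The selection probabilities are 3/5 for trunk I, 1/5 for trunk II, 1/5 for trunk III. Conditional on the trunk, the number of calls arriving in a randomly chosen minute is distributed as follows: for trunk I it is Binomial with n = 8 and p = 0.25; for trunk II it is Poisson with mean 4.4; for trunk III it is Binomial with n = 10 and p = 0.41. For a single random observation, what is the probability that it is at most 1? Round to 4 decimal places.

0.2416

Conditional on each trunk, P(X ≤ 1): I: 0.367081; II: 0.0662976; III: 0.0406295.
By total probability, P(X ≤ 1) = 0.6·0.367081 + 0.2·0.0662976 + 0.2·0.0406295 = 0.241634.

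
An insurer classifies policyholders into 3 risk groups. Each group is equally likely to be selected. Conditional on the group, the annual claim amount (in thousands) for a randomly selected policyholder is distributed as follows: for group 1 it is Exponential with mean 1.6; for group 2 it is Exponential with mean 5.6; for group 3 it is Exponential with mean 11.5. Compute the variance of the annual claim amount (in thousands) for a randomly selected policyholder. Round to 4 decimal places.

Per component, 1: μ=1.6, E[X²]=5.12; 2: μ=5.6, E[X²]=62.72; 3: μ=11.5, E[X²]=264.5.
E[X] = 0.333333·1.6 + 0.333333·5.6 + 0.333333·11.5 = 6.23333.
E[X²] = 0.333333·5.12 + 0.333333·62.72 + 0.333333·264.5 = 110.78.
Var(X) = E[X²] − (E[X])² = 110.78 − 38.8544 = 71.9256.

71.9256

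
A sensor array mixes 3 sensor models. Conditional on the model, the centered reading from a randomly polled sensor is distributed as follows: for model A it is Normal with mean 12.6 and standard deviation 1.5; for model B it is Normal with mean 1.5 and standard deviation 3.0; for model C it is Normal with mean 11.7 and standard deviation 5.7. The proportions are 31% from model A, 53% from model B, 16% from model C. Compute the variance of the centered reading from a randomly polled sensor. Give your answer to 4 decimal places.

39.7721

Per component, A: μ=12.6, E[X²]=161.01; B: μ=1.5, E[X²]=11.25; C: μ=11.7, E[X²]=169.38.
E[X] = 0.31·12.6 + 0.53·1.5 + 0.16·11.7 = 6.573.
E[X²] = 0.31·161.01 + 0.53·11.25 + 0.16·169.38 = 82.9764.
Var(X) = E[X²] − (E[X])² = 82.9764 − 43.2043 = 39.7721.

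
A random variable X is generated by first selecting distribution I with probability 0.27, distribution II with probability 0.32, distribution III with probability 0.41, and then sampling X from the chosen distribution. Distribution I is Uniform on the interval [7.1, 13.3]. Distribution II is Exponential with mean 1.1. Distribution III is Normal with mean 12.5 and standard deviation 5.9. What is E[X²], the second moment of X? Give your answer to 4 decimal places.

108.0647

For each component E[X²] = Var + (mean)², giving I: 107.243; II: 2.42; III: 191.06.
Overall E[X²] = 0.27·107.243 + 0.32·2.42 + 0.41·191.06 = 108.065.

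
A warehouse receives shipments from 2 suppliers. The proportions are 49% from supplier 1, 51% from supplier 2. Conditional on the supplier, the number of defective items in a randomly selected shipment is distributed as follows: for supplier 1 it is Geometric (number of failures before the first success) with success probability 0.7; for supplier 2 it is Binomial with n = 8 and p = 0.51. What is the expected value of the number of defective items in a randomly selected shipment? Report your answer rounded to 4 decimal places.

Component means — 1: 0.428571; 2: 4.08.
E[X] = 0.49·0.428571 + 0.51·4.08 = 2.2908.

2.2908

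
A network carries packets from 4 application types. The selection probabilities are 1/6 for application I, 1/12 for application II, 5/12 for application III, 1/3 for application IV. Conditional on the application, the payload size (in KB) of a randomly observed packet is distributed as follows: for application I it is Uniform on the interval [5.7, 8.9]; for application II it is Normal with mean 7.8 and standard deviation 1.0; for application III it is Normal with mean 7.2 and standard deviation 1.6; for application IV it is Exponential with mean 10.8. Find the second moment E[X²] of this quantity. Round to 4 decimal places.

For each component E[X²] = Var + (mean)², giving I: 54.1433; II: 61.84; III: 54.4; IV: 233.28.
Overall E[X²] = 0.166667·54.1433 + 0.0833333·61.84 + 0.416667·54.4 + 0.333333·233.28 = 114.604.

114.6039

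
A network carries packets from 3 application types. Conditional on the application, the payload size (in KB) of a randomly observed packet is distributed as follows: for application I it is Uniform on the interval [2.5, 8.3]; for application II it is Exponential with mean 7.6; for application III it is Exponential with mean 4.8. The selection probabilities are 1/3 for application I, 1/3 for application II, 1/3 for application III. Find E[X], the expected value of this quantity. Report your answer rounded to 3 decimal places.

5.933

Component means — I: 5.4; II: 7.6; III: 4.8.
E[X] = 0.333333·5.4 + 0.333333·7.6 + 0.333333·4.8 = 5.93333.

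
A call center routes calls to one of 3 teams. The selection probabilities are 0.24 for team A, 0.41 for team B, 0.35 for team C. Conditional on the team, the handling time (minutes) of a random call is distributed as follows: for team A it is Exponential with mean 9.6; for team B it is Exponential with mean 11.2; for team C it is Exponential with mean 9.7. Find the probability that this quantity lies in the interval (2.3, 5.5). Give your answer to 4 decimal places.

Conditional on each team, P(2.3 < X < 5.5): A: 0.223077; B: 0.202386; C: 0.221683.
By total probability, P(2.3 < X < 5.5) = 0.24·0.223077 + 0.41·0.202386 + 0.35·0.221683 = 0.214106.

0.2141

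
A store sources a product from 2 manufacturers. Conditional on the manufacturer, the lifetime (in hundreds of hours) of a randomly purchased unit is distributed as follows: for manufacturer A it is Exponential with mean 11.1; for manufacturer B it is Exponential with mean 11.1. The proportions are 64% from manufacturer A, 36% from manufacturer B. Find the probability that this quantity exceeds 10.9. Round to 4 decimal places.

0.3746

Conditional on each manufacturer, P(X > 10.9): A: 0.374568; B: 0.374568.
By total probability, P(X > 10.9) = 0.64·0.374568 + 0.36·0.374568 = 0.374568.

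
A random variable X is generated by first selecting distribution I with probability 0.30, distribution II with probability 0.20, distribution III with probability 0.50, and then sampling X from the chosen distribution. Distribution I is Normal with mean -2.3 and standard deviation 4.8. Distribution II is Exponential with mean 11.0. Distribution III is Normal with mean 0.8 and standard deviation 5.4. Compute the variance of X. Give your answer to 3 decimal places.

Per component, I: μ=-2.3, E[X²]=28.33; II: μ=11, E[X²]=242; III: μ=0.8, E[X²]=29.8.
E[X] = 0.3·-2.3 + 0.2·11 + 0.5·0.8 = 1.91.
E[X²] = 0.3·28.33 + 0.2·242 + 0.5·29.8 = 71.799.
Var(X) = E[X²] − (E[X])² = 71.799 − 3.6481 = 68.1509.

68.151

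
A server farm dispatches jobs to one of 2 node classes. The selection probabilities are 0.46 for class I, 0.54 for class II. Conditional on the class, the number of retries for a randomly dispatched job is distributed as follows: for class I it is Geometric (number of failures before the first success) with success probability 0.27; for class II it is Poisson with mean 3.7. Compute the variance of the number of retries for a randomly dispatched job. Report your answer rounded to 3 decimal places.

Per component, I: μ=2.7037, E[X²]=17.3237; II: μ=3.7, E[X²]=17.39.
E[X] = 0.46·2.7037 + 0.54·3.7 = 3.2417.
E[X²] = 0.46·17.3237 + 0.54·17.39 = 17.3595.
Var(X) = E[X²] − (E[X])² = 17.3595 − 10.5086 = 6.85087.

6.851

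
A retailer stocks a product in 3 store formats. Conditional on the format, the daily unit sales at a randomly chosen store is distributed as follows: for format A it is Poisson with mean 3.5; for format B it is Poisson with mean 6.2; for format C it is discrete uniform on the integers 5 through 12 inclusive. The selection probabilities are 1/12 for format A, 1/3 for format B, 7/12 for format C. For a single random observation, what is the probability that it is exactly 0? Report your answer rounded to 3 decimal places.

0.003

Conditional on each format, P(X = 0): A: 0.0301974; B: 0.00202943; C: 0.
By total probability, P(X = 0) = 0.0833333·0.0301974 + 0.333333·0.00202943 + 0.583333·0 = 0.00319293.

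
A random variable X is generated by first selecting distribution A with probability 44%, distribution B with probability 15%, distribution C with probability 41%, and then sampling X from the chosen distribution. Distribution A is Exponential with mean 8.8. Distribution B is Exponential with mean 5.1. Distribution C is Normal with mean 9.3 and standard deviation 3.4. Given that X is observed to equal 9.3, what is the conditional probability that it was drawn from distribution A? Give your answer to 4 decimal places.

0.2474

Likelihoods f(9.3 | ·): A: 0.0394954; B: 0.0316578; C: 0.117336.
Posterior ∝ prior × likelihood. Numerator for A: 0.44·0.0394954 = 0.017378.
Normalizing constant: 0.44·0.0394954 + 0.15·0.0316578 + 0.41·0.117336 = 0.0702344.
P(A | observation) = 0.017378 / 0.0702344 = 0.247429.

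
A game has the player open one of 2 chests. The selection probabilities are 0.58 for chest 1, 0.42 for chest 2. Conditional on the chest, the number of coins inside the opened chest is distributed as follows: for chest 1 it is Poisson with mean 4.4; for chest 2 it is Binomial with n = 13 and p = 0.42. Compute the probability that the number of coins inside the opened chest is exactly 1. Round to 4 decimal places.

Conditional on each chest, P(X = 1): 1: 0.0540203; 2: 0.00791277.
By total probability, P(X = 1) = 0.58·0.0540203 + 0.42·0.00791277 = 0.0346551.

0.0347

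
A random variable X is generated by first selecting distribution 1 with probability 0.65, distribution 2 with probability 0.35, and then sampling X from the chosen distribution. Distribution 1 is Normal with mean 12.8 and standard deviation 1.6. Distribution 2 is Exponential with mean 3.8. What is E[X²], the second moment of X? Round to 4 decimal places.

For each component E[X²] = Var + (mean)², giving 1: 166.4; 2: 28.88.
Overall E[X²] = 0.65·166.4 + 0.35·28.88 = 118.268.

118.2680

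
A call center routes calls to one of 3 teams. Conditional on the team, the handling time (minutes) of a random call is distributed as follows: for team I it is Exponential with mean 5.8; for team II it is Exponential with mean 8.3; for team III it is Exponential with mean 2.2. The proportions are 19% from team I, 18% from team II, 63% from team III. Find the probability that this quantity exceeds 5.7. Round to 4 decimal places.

0.2089

Conditional on each team, P(X > 5.7): I: 0.374277; II: 0.50321; III: 0.0749519.
By total probability, P(X > 5.7) = 0.19·0.374277 + 0.18·0.50321 + 0.63·0.0749519 = 0.20891.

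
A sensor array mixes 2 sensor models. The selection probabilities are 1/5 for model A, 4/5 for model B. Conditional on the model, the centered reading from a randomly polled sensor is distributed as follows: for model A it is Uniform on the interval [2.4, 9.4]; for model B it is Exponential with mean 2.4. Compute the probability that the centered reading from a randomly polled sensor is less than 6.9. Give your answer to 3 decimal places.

Conditional on each model, P(X < 6.9): A: 0.642857; B: 0.943584.
By total probability, P(X < 6.9) = 0.2·0.642857 + 0.8·0.943584 = 0.883439.

0.883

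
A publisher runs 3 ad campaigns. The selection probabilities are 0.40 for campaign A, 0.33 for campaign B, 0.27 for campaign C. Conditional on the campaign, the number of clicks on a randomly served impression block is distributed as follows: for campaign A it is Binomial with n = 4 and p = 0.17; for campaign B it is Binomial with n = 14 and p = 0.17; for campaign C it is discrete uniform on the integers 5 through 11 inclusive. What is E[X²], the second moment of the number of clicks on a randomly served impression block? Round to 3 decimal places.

For each component E[X²] = Var + (mean)², giving A: 1.0268; B: 7.6398; C: 68.
Overall E[X²] = 0.4·1.0268 + 0.33·7.6398 + 0.27·68 = 21.2919.

21.292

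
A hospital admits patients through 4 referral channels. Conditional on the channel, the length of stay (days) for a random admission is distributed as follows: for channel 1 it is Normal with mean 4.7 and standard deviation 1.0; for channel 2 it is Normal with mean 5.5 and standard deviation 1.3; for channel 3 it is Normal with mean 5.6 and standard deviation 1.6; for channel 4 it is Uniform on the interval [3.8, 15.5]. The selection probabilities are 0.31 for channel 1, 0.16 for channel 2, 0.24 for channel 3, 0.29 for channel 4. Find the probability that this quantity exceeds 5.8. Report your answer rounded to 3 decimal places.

Conditional on each channel, P(X > 5.8): 1: 0.135666; 2: 0.408747; 3: 0.450262; 4: 0.82906.
By total probability, P(X > 5.8) = 0.31·0.135666 + 0.16·0.408747 + 0.24·0.450262 + 0.29·0.82906 = 0.455946.

0.456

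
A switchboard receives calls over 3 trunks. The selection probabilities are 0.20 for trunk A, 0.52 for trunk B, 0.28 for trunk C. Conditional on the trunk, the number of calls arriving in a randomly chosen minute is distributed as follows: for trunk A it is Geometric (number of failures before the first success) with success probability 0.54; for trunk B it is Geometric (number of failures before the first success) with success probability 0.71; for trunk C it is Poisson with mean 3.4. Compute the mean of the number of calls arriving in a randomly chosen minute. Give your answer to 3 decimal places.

1.335

Component means — A: 0.851852; B: 0.408451; C: 3.4.
E[X] = 0.2·0.851852 + 0.52·0.408451 + 0.28·3.4 = 1.33476.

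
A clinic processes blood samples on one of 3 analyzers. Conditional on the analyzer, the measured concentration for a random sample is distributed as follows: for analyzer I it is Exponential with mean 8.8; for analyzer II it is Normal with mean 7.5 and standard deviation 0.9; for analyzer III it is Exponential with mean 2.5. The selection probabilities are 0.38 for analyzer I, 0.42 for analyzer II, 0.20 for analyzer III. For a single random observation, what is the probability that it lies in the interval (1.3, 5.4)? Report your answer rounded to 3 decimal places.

Conditional on each analyzer, P(1.3 < X < 5.4): I: 0.321288; II: 0.00981533; III: 0.479195.
By total probability, P(1.3 < X < 5.4) = 0.38·0.321288 + 0.42·0.00981533 + 0.2·0.479195 = 0.222051.

0.222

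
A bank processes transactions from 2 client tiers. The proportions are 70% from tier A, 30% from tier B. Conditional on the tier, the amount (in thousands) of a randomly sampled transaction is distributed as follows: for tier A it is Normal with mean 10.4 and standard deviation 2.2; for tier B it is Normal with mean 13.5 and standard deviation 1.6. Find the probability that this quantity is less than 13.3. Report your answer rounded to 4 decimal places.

0.7695

Conditional on each tier, P(X < 13.3): A: 0.906279; B: 0.450262.
By total probability, P(X < 13.3) = 0.7·0.906279 + 0.3·0.450262 = 0.769474.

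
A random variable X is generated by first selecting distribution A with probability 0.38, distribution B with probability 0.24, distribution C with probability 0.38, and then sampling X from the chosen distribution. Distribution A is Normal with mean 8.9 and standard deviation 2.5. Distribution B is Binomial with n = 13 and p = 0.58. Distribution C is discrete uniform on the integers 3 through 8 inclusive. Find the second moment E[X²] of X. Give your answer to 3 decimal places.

59.483

For each component E[X²] = Var + (mean)², giving A: 85.46; B: 60.0184; C: 33.1667.
Overall E[X²] = 0.38·85.46 + 0.24·60.0184 + 0.38·33.1667 = 59.4825.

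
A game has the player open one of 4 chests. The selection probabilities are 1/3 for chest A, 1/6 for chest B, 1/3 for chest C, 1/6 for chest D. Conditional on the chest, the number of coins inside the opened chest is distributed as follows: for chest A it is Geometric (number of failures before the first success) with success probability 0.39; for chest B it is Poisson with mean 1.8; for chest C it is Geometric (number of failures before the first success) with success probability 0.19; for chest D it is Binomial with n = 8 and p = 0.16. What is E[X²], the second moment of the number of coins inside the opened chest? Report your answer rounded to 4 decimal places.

16.9820

For each component E[X²] = Var + (mean)², giving A: 6.45694; B: 5.04; C: 40.6122; D: 2.7136.
Overall E[X²] = 0.333333·6.45694 + 0.166667·5.04 + 0.333333·40.6122 + 0.166667·2.7136 = 16.982.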